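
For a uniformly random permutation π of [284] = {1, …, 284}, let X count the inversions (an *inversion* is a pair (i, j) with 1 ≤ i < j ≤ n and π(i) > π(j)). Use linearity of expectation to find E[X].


Write X = Σ X_I over the C(284, 2) = 40186 pairs i < j, with X_I the indicator of one inversion.
There are 40186 indicators.
For each fixed pair i < j, the values π(i) and π(j) are two distinct elements of {1, …, 284} in uniformly random order; by symmetry P[π(i) > π(j)] = 1/2.
By linearity: E[X] = 40186 · (1/2) = C(284, 2) · (1/2) = 40186/2 = 20093 ≈ 20093.0000.

E[X] = 20093 = 20093.0000.


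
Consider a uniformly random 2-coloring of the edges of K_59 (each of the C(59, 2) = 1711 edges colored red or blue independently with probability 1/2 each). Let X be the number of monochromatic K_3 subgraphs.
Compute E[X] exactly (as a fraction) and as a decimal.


Let X = Σ_S X_S over the C(59, 3) = 32509 subsets S of size 3, where X_S = 1 if the K_3 on S is monochromatic.
For a fixed S, the K_3 on S has C(3, 2) = 3 edges. P[all 3 edges red] = (1/2)^3, and likewise for blue, so P[monochromatic] = 2·(1/2)^3 = 2^{1 − 3} = 1/4.
Summing: E[X] = C(59, 3) · 2^{1 − 3} = 32509 · 1/4 = 32509/4.
Numerically: E[X] ≈ 8127.2500.

E[X] = C(59,3)·2^(1−C(3,2)) = 32509/4 ≈ 8127.2500.


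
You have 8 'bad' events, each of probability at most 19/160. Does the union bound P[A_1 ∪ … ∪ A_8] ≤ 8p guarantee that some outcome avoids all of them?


Union bound: P[∪_{i=1}^{8} A_i] ≤ Σ_i P[A_i] ≤ 8·p = 8·(19/160) = 19/20.
Numerically: 19/20 ≈ 0.95000.
Is 19/20 < 1? YES.
Since P[∪ A_i] ≤ 19/20 < 1, the complement has P[∩ A_i^c] ≥ 1 − 19/20 = 1/20 > 0, so some outcome avoids every A_i.

8·p = 19/20 ≈ 0.95000; existence CERTIFIED by the union bound.


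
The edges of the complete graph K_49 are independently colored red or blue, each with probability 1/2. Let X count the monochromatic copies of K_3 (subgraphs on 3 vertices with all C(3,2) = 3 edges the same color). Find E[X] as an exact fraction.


Let X = Σ_S X_S over the C(49, 3) = 18424 subsets S of size 3, where X_S = 1 if the K_3 on S is monochromatic.
For a fixed S, the K_3 on S has C(3, 2) = 3 edges. P[all 3 edges red] = (1/2)^3, and likewise for blue, so P[monochromatic] = 2·(1/2)^3 = 2^{1 − 3} = 1/4.
Summing: E[X] = C(49, 3) · 2^{1 − 3} = 18424 · 1/4 = 4606.
Numerically: E[X] ≈ 4606.000.

E[X] = C(49,3)·2^(1−C(3,2)) = 4606 ≈ 4606.000.


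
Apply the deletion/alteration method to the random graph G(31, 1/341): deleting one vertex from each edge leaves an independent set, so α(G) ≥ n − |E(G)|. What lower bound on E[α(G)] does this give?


E[|E(G)|] = C(31, 2)·p = 465 · (1/341) = 15/11.
E[α(G)] ≥ n − E[|E(G)|] = 31 − 15/11 = 326/11.
Numerically: ≈ 29.636.
(This is only a lower bound; the true E[α(G)] may be larger.)

E[α(G)] ≥ 326/11 ≈ 29.636.


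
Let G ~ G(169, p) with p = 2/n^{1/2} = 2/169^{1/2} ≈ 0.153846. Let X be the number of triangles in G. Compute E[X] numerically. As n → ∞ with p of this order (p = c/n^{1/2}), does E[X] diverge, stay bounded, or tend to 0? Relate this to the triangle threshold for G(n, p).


Number of potential triangles: C(169, 3) = 790244.
Each occurs with probability p³ ≈ (0.153846)³ ≈ 3.64132909e-03.
By linearity: E[X] = C(169, 3)·p³ ≈ 790244 · 3.64132909e-03 ≈ 2877.538462.
Since α = 1/2 < 1, p = c/n^{1/2} ≫ 1/n is above the triangle threshold p ~ 1/n. Asymptotically E[X] ~ (c³/6)·n^{3(1−α)} = (2³/6)·n^{1.5} → ∞; triangles are abundant w.h.p.

E[X] ≈ 2877.538462; in regime p = Θ(1/n^{1/2}) E[X] diverges (above the triangle threshold p ~ 1/n).


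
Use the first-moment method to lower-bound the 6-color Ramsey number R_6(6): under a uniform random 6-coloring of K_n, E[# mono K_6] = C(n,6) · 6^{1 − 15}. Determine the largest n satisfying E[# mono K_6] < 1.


We need C(n, 6) · 6^{1 − 15} < 1, i.e. C(n, 6) < 6^{15 − 1} = 78364164096.
Check values of n near the boundary:
  n = 197: C(197, 6) = 75176946208; 75176946208 < 78364164096? YES
  n = 198: C(198, 6) = 77526225777; 77526225777 < 78364164096? YES
  n = 199: C(199, 6) = 79936367511; 79936367511 < 78364164096? NO
The largest n with C(n, 6) < 78364164096 is n = 198 (where E[X] = 25842075259/26121388032 ≈ 0.98931). Hence R_6(6) > 198, i.e. R_6(6) ≥ 199.

Largest n = 198; hence R_6(6) > 198.


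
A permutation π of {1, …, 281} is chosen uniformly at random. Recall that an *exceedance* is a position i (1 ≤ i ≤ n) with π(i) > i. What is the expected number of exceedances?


Write X = Σ_{i=1}^{281} X_i, where X_i = 1_{π(i) > i}.
For each fixed i, π(i) is uniform over {1, …, 281} (marginal of a uniform permutation), so P[π(i) > i] = (n − i)/n. Summing: Σ_{i=1}^{281} (n − i)/n = (0 + 1 + … + 280)/281 = 281(281 − 1)/(2·281) = (281 − 1)/2.
Hence E[X] = Σ_{i=1}^{281} (281 − i)/281 = 140 ≈ 140.00000.

E[X] = 140 = 140.00000.


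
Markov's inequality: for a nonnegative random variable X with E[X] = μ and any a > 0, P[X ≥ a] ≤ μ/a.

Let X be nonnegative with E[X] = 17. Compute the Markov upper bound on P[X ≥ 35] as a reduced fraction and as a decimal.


μ = E[X] = 17, a = 35.
Markov: P[X ≥ 35] ≤ μ/a = (17)/35 = 17/35.
Numerically: ≈ 0.485714.
(Since a = 35 > μ = 17.000000, the bound 17/35 is < 1 and informative.)

P[X ≥ 35] ≤ 17/35 ≈ 0.485714.


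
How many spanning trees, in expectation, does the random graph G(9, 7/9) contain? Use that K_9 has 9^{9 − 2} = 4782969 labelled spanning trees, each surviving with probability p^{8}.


K_9 has 9^{9 − 2} = 4782969 labelled spanning trees.
For each such spanning tree H, let X_H = 1 if all 8 edges of H are present in G. Then P[X_H = 1] = p^{8} = (7/9)^{8} = 5764801/43046721.
By linearity: E[X] = Σ_H E[X_H] = 4782969 · p^{8} = 4782969 · 5764801/43046721 = 5764801/9.
Numerically: E[X] ≈ 640533.

E[X] = 4782969 · (7/9)^{8} = 5764801/9 ≈ 640533.


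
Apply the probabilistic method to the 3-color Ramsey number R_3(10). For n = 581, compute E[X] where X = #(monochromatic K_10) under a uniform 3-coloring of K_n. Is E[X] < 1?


E[X] = C(581, 10) · 3^{1 − 45} = 1117316416086113363120 · 3^{−44} = 1117316416086113363120/984770902183611232881.
As a reduced fraction: E[X] = 1117316416086113363120/984770902183611232881 ≈ 1.13460.
Is E[X] < 1? NO.
Since E[X] ≥ 1, the first-moment bound is inconclusive at n = 581; it does NOT by itself certify R_3(10) > 581.

E[X] = 1117316416086113363120/984770902183611232881 ≈ 1.13460; E[X] ≥ 1; first-moment method inconclusive here.


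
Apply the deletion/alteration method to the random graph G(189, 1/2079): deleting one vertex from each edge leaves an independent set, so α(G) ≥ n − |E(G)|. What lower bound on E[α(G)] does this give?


E[|E(G)|] = C(189, 2)·p = 17766 · (1/2079) = 94/11.
E[α(G)] ≥ n − E[|E(G)|] = 189 − 94/11 = 1985/11.
Numerically: ≈ 180.454545.
(This is only a lower bound; the true E[α(G)] may be larger.)

E[α(G)] ≥ 1985/11 ≈ 180.454545.


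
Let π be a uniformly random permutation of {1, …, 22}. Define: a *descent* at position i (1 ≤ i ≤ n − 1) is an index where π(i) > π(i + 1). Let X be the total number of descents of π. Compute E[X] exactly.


Write X = Σ X_I over i = 1, …, 21, with X_I the indicator of one descent.
There are 21 indicators.
For each fixed i, the pair (π(i), π(i+1)) is a uniformly random ordered pair of distinct values from {1, …, 22}; by symmetry P[π(i) > π(i+1)] = 1/2.
By linearity: E[X] = 21 · (1/2) = (22 − 1) · (1/2) = 21/2 ≈ 10.50000.

E[X] = 21/2 = 10.50000.


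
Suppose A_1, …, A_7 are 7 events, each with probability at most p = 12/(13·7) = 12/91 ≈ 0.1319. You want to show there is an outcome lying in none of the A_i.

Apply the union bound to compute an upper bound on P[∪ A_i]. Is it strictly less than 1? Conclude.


Union bound: P[∪_{i=1}^{7} A_i] ≤ Σ_i P[A_i] ≤ 7·p = 7·(12/91) = 12/13.
Numerically: 12/13 ≈ 0.9231.
Is 12/13 < 1? YES.
Since P[∪ A_i] ≤ 12/13 < 1, the complement has P[∩ A_i^c] ≥ 1 − 12/13 = 1/13 > 0, so some outcome avoids every A_i.

7·p = 12/13 ≈ 0.9231; existence CERTIFIED by the union bound.


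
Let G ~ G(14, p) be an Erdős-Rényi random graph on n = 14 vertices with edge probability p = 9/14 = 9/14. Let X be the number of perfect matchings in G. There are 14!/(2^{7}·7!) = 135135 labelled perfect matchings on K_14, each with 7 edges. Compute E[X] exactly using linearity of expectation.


K_14 has 14!/(2^{7}·7!) = 135135 labelled perfect matchings.
For each such perfect matching H, let X_H = 1 if all 7 edges of H are present in G. Then P[X_H = 1] = p^{7} = (9/14)^{7} = 4782969/105413504.
By linearity: E[X] = Σ_H E[X_H] = 135135 · p^{7} = 135135 · 4782969/105413504 = 92335216545/15059072.
Numerically: E[X] ≈ 6131.53.

E[X] = 135135 · (9/14)^{7} = 92335216545/15059072 ≈ 6131.53.


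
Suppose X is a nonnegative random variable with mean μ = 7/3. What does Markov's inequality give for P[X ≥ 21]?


μ = E[X] = 7/3, a = 21.
Markov: P[X ≥ 21] ≤ μ/a = (7/3)/21 = 1/9.
Numerically: ≈ 0.111111.
(Since a = 21 > μ = 2.333333, the bound 1/9 is < 1 and informative.)

P[X ≥ 21] ≤ 1/9 ≈ 0.111111.


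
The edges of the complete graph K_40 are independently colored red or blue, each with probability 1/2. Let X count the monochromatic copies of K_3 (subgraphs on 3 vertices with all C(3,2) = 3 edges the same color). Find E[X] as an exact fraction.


Let X = Σ_S X_S over the C(40, 3) = 9880 subsets S of size 3, where X_S = 1 if the K_3 on S is monochromatic.
For a fixed S, the K_3 on S has C(3, 2) = 3 edges. P[all 3 edges red] = (1/2)^3, and likewise for blue, so P[monochromatic] = 2·(1/2)^3 = 2^{1 − 3} = 1/4.
By linearity of expectation: E[X] = C(40, 3) · 2^{1 − 3} = 9880 · 1/4 = 2470.
Numerically: E[X] ≈ 2470.000.

E[X] = C(40,3)·2^(1−C(3,2)) = 2470 ≈ 2470.000.


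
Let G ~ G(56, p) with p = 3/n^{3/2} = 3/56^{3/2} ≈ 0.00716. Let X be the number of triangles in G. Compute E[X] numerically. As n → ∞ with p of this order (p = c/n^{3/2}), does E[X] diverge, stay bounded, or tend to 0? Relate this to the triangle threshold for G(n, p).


Number of potential triangles: C(56, 3) = 27720.
Each occurs with probability p³ ≈ (0.00716)³ ≈ 3.66875e-07.
By linearity: E[X] = C(56, 3)·p³ ≈ 27720 · 3.66875e-07 ≈ 0.010.
Since α = 3/2 > 1, p = c/n^{3/2} = o(1/n) is below the triangle threshold p ~ 1/n. Asymptotically E[X] ~ (c³/6)·n^{3(1−α)} = (3³/6)·n^{-1.5} → 0, so by Markov's inequality G has no triangles w.h.p.

E[X] ≈ 0.010; in regime p = Θ(1/n^{3/2}) E[X] tends to 0 (below the triangle threshold p ~ 1/n).


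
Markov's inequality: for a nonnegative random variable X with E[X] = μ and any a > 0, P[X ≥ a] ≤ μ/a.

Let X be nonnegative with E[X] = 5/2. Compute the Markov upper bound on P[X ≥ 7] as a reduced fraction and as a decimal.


μ = E[X] = 5/2, a = 7.
Markov: P[X ≥ 7] ≤ μ/a = (5/2)/7 = 5/14.
Numerically: ≈ 0.357.
(Since a = 7 > μ = 2.500, the bound 5/14 is < 1 and informative.)

P[X ≥ 7] ≤ 5/14 ≈ 0.357.


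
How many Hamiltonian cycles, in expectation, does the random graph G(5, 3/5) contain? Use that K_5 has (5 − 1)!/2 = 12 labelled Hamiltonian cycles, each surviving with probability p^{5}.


K_5 has (5 − 1)!/2 = 12 labelled Hamiltonian cycles.
For each such Hamiltonian cycle H, let X_H = 1 if all 5 edges of H are present in G. Then P[X_H = 1] = p^{5} = (3/5)^{5} = 243/3125.
By linearity: E[X] = Σ_H E[X_H] = 12 · p^{5} = 12 · 243/3125 = 2916/3125.
Numerically: E[X] ≈ 0.93312.

E[X] = 12 · (3/5)^{5} = 2916/3125 ≈ 0.93312.


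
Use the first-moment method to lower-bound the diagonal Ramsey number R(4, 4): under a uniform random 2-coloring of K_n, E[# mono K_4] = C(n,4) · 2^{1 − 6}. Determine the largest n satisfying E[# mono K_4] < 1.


We need C(n, 4) · 2^{1 − 6} < 1, i.e. C(n, 4) < 2^{6 − 1} = 32.
Check values of n near the boundary:
  n = 4: C(4, 4) = 1; 1 < 32? YES
  n = 5: C(5, 4) = 5; 5 < 32? YES
  n = 6: C(6, 4) = 15; 15 < 32? YES
  n = 7: C(7, 4) = 35; 35 < 32? NO
The largest n with C(n, 4) < 32 is n = 6 (where E[X] = 15/32 ≈ 0.4687500). Hence R(4, 4) > 6, i.e. R(4, 4) ≥ 7.

Largest n = 6; hence R(4, 4) > 6.


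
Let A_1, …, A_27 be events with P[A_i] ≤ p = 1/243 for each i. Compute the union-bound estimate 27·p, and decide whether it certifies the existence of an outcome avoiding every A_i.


Union bound: P[∪_{i=1}^{27} A_i] ≤ Σ_i P[A_i] ≤ 27·p = 27·(1/243) = 1/9.
Numerically: 1/9 ≈ 0.111111.
Is 1/9 < 1? YES.
Since P[∪ A_i] ≤ 1/9 < 1, the complement has P[∩ A_i^c] ≥ 1 − 1/9 = 8/9 > 0, so some outcome avoids every A_i.

27·p = 1/9 ≈ 0.111111; existence CERTIFIED by the union bound.


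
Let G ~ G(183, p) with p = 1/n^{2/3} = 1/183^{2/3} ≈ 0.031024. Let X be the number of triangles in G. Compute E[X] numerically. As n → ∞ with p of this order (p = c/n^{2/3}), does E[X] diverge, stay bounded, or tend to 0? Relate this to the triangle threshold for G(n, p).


Number of potential triangles: C(183, 3) = 1004731.
Each occurs with probability p³ ≈ (0.031024)³ ≈ 2.9860551e-05.
By linearity: E[X] = C(183, 3)·p³ ≈ 1004731 · 2.9860551e-05 ≈ 30.00182.
Since α = 2/3 < 1, p = c/n^{2/3} ≫ 1/n is above the triangle threshold p ~ 1/n. Asymptotically E[X] ~ (c³/6)·n^{3(1−α)} = (1³/6)·n^{1} → ∞; triangles are abundant w.h.p.

E[X] ≈ 30.00182; in regime p = Θ(1/n^{2/3}) E[X] diverges (above the triangle threshold p ~ 1/n).


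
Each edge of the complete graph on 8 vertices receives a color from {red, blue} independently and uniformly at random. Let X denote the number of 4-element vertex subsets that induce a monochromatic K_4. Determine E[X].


Let X = Σ_S X_S over the C(8, 4) = 70 subsets S of size 4, where X_S = 1 if the K_4 on S is monochromatic.
For a fixed S, the K_4 on S has C(4, 2) = 6 edges. P[all 6 edges red] = (1/2)^6, and likewise for blue, so P[monochromatic] = 2·(1/2)^6 = 2^{1 − 6} = 1/32.
By linearity of expectation: E[X] = C(8, 4) · 2^{1 − 6} = 70 · 1/32 = 35/16.
Numerically: E[X] ≈ 2.18750.

E[X] = C(8,4)·2^(1−C(4,2)) = 35/16 ≈ 2.18750.


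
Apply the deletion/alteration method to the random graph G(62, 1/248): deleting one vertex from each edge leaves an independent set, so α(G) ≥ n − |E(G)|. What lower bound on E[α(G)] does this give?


E[|E(G)|] = C(62, 2)·p = 1891 · (1/248) = 61/8.
E[α(G)] ≥ n − E[|E(G)|] = 62 − 61/8 = 435/8.
Numerically: ≈ 54.375000.
(This is only a lower bound; the true E[α(G)] may be larger.)

E[α(G)] ≥ 435/8 ≈ 54.375000.


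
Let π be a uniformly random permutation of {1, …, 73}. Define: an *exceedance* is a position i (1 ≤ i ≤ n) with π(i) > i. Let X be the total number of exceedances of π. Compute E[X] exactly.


Write X = Σ_{i=1}^{73} X_i, where X_i = 1_{π(i) > i}.
For each fixed i, π(i) is uniform over {1, …, 73} (marginal of a uniform permutation), so P[π(i) > i] = (n − i)/n. Summing: Σ_{i=1}^{73} (n − i)/n = (0 + 1 + … + 72)/73 = 73(73 − 1)/(2·73) = (73 − 1)/2.
Hence E[X] = Σ_{i=1}^{73} (73 − i)/73 = 36 ≈ 36.000.

E[X] = 36 = 36.000.


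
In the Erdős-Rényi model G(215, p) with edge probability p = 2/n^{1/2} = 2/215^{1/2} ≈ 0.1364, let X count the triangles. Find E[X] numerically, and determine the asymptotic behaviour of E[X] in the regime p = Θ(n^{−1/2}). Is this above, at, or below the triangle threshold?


Number of potential triangles: C(215, 3) = 1633355.
Each occurs with probability p³ ≈ (0.1364)³ ≈ 2.537653e-03.
By linearity: E[X] = C(215, 3)·p³ ≈ 1633355 · 2.537653e-03 ≈ 4144.8888.
Since α = 1/2 < 1, p = c/n^{1/2} ≫ 1/n is above the triangle threshold p ~ 1/n. Asymptotically E[X] ~ (c³/6)·n^{3(1−α)} = (2³/6)·n^{1.5} → ∞; triangles are abundant w.h.p.

E[X] ≈ 4144.8888; in regime p = Θ(1/n^{1/2}) E[X] diverges (above the triangle threshold p ~ 1/n).


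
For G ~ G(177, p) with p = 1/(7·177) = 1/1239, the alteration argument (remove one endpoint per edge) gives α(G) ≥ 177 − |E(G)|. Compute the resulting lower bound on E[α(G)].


E[|E(G)|] = C(177, 2)·p = 15576 · (1/1239) = 88/7.
E[α(G)] ≥ n − E[|E(G)|] = 177 − 88/7 = 1151/7.
Numerically: ≈ 164.429.
(This is only a lower bound; the true E[α(G)] may be larger.)

E[α(G)] ≥ 1151/7 ≈ 164.429.


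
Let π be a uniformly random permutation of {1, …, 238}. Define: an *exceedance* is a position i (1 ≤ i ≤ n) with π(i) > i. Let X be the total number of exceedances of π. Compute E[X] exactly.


Write X = Σ_{i=1}^{238} X_i, where X_i = 1_{π(i) > i}.
For each fixed i, π(i) is uniform over {1, …, 238} (marginal of a uniform permutation), so P[π(i) > i] = (n − i)/n. Summing: Σ_{i=1}^{238} (n − i)/n = (0 + 1 + … + 237)/238 = 238(238 − 1)/(2·238) = (238 − 1)/2.
Hence E[X] = Σ_{i=1}^{238} (238 − i)/238 = 237/2 ≈ 118.50000.

E[X] = 237/2 = 118.50000.


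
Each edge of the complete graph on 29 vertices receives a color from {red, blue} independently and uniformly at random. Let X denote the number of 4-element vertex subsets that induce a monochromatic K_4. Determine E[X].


Let X = Σ_S X_S over the C(29, 4) = 23751 subsets S of size 4, where X_S = 1 if the K_4 on S is monochromatic.
For a fixed S, the K_4 on S has C(4, 2) = 6 edges. P[all 6 edges red] = (1/2)^6, and likewise for blue, so P[monochromatic] = 2·(1/2)^6 = 2^{1 − 6} = 1/32.
By linearity: E[X] = C(29, 4) · 2^{1 − 6} = 23751 · 1/32 = 23751/32.
Numerically: E[X] ≈ 742.218750.

E[X] = C(29,4)·2^(1−C(4,2)) = 23751/32 ≈ 742.218750.


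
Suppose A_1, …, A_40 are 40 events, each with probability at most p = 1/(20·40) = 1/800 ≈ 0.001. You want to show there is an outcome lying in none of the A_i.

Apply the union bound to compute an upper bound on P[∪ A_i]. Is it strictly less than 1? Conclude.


Union bound: P[∪_{i=1}^{40} A_i] ≤ Σ_i P[A_i] ≤ 40·p = 40·(1/800) = 1/20.
Numerically: 1/20 ≈ 0.050.
Is 1/20 < 1? YES.
Since P[∪ A_i] ≤ 1/20 < 1, the complement has P[∩ A_i^c] ≥ 1 − 1/20 = 19/20 > 0, so some outcome avoids every A_i.

40·p = 1/20 ≈ 0.050; existence CERTIFIED by the union bound.


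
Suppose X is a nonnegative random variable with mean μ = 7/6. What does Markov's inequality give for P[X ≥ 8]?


μ = E[X] = 7/6, a = 8.
Markov: P[X ≥ 8] ≤ μ/a = (7/6)/8 = 7/48.
Numerically: ≈ 0.14583.
(Since a = 8 > μ = 1.16667, the bound 7/48 is < 1 and informative.)

P[X ≥ 8] ≤ 7/48 ≈ 0.14583.


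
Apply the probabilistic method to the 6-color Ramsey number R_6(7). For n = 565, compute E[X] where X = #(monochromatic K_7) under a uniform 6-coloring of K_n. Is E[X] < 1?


E[X] = C(565, 7) · 6^{1 − 21} = 3513212521235560 · 6^{−20} = 3513212521235560/3656158440062976.
As a reduced fraction: E[X] = 439151565154445/457019805007872 ≈ 0.9609.
Is E[X] < 1? YES.
Since E[X] < 1, there exists a 6-coloring of K_{565} with no monochromatic K_7; hence R_6(7) > 565.

E[X] = 439151565154445/457019805007872 ≈ 0.9609; E[X] < 1, so R_6(7) > 565.


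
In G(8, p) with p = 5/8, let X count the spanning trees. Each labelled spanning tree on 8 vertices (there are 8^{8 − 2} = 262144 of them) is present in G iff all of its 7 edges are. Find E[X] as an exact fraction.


K_8 has 8^{8 − 2} = 262144 labelled spanning trees.
For each such spanning tree H, let X_H = 1 if all 7 edges of H are present in G. Then P[X_H = 1] = p^{7} = (5/8)^{7} = 78125/2097152.
By linearity: E[X] = Σ_H E[X_H] = 262144 · p^{7} = 262144 · 78125/2097152 = 78125/8.
Numerically: E[X] ≈ 9766.

E[X] = 262144 · (5/8)^{7} = 78125/8 ≈ 9766.


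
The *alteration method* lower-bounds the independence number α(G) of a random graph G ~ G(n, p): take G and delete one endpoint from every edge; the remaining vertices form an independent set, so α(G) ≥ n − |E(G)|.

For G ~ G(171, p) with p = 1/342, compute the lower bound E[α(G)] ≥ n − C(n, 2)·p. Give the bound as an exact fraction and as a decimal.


E[|E(G)|] = C(171, 2)·p = 14535 · (1/342) = 85/2.
E[α(G)] ≥ n − E[|E(G)|] = 171 − 85/2 = 257/2.
Numerically: ≈ 128.50000.
(This is only a lower bound; the true E[α(G)] may be larger.)

E[α(G)] ≥ 257/2 ≈ 128.50000.


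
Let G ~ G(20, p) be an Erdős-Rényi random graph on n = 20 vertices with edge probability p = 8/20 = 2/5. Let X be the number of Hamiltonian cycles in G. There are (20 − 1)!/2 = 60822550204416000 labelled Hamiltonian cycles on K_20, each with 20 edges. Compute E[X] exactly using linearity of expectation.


K_20 has (20 − 1)!/2 = 60822550204416000 labelled Hamiltonian cycles.
For each such Hamiltonian cycle H, let X_H = 1 if all 20 edges of H are present in G. Then P[X_H = 1] = p^{20} = (2/5)^{20} = 1048576/95367431640625.
By linearity: E[X] = Σ_H E[X_H] = 60822550204416000 · p^{20} = 60822550204416000 · 1048576/95367431640625 = 510216531225165692928/762939453125.
Numerically: E[X] ≈ 6.6875e+08.

E[X] = 60822550204416000 · (2/5)^{20} = 510216531225165692928/762939453125 ≈ 6.6875e+08.


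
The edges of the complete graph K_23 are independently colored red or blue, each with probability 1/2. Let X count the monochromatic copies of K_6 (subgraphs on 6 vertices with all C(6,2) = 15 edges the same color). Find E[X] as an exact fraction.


Let X = Σ_S X_S over the C(23, 6) = 100947 subsets S of size 6, where X_S = 1 if the K_6 on S is monochromatic.
For a fixed S, the K_6 on S has C(6, 2) = 15 edges. P[all 15 edges red] = (1/2)^15, and likewise for blue, so P[monochromatic] = 2·(1/2)^15 = 2^{1 − 15} = 1/16384.
Summing: E[X] = C(23, 6) · 2^{1 − 15} = 100947 · 1/16384 = 100947/16384.
Numerically: E[X] ≈ 6.16132.

E[X] = C(23,6)·2^(1−C(6,2)) = 100947/16384 ≈ 6.16132.


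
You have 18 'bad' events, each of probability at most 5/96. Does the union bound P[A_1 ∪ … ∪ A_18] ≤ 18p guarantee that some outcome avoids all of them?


Union bound: P[∪_{i=1}^{18} A_i] ≤ Σ_i P[A_i] ≤ 18·p = 18·(5/96) = 15/16.
Numerically: 15/16 ≈ 0.937500.
Is 15/16 < 1? YES.
Since P[∪ A_i] ≤ 15/16 < 1, the complement has P[∩ A_i^c] ≥ 1 − 15/16 = 1/16 > 0, so some outcome avoids every A_i.

18·p = 15/16 ≈ 0.937500; existence CERTIFIED by the union bound.


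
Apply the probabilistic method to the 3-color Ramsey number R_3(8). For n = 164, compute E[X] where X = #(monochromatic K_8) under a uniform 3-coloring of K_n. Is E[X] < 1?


E[X] = C(164, 8) · 3^{1 − 28} = 10912535409348 · 3^{−27} = 10912535409348/7625597484987.
As a reduced fraction: E[X] = 404167978124/282429536481 ≈ 1.4310.
Is E[X] < 1? NO.
Since E[X] ≥ 1, the first-moment bound is inconclusive at n = 164; it does NOT by itself certify R_3(8) > 164.

E[X] = 404167978124/282429536481 ≈ 1.4310; E[X] ≥ 1; first-moment method inconclusive here.


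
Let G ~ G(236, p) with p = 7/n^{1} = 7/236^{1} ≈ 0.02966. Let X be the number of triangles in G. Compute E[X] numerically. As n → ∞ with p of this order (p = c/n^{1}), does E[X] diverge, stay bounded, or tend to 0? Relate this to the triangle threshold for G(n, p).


Number of potential triangles: C(236, 3) = 2162940.
Each occurs with probability p³ ≈ (0.02966)³ ≈ 2.609505e-05.
By linearity: E[X] = C(236, 3)·p³ ≈ 2162940 · 2.609505e-05 ≈ 56.4420.
Here α = 1, so p = 7/n is exactly at the triangle threshold p ~ 1/n. Asymptotically E[X] → c³/6 = 7³/6 = 343/6 ≈ 57.1667, a bounded constant. In this regime the triangle count is asymptotically Poisson(c³/6).

E[X] ≈ 56.4420; in regime p = Θ(1/n^{1}) E[X] stays bounded (at the triangle threshold p ~ 1/n).


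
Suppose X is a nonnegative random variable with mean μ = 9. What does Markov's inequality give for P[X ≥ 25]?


μ = E[X] = 9, a = 25.
Markov: P[X ≥ 25] ≤ μ/a = (9)/25 = 9/25.
Numerically: ≈ 0.3600.
(Since a = 25 > μ = 9.0000, the bound 9/25 is < 1 and informative.)

P[X ≥ 25] ≤ 9/25 ≈ 0.3600.


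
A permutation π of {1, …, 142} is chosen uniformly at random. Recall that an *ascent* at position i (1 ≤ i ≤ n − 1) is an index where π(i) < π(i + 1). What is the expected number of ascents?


Write X = Σ X_I over i = 1, …, 141, with X_I the indicator of one ascent.
There are 141 indicators.
For each fixed i, the pair (π(i), π(i+1)) is a uniformly random ordered pair of distinct values from {1, …, 142}; by symmetry P[π(i) < π(i+1)] = 1/2.
By linearity: E[X] = 141 · (1/2) = (142 − 1) · (1/2) = 141/2 ≈ 70.500000.

E[X] = 141/2 = 70.500000.


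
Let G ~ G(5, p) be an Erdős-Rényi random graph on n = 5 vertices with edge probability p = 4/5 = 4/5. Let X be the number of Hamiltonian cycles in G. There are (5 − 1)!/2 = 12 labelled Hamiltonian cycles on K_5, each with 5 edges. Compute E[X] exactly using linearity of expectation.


K_5 has (5 − 1)!/2 = 12 labelled Hamiltonian cycles.
For each such Hamiltonian cycle H, let X_H = 1 if all 5 edges of H are present in G. Then P[X_H = 1] = p^{5} = (4/5)^{5} = 1024/3125.
By linearity of expectation: E[X] = Σ_H E[X_H] = 12 · p^{5} = 12 · 1024/3125 = 12288/3125.
Numerically: E[X] ≈ 3.9322.

E[X] = 12 · (4/5)^{5} = 12288/3125 ≈ 3.9322.


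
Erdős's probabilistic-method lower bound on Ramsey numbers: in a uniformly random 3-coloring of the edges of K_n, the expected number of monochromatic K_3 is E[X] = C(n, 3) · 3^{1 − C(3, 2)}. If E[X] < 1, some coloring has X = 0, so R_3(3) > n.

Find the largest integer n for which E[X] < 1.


We need C(n, 3) · 3^{1 − 3} < 1, i.e. C(n, 3) < 3^{3 − 1} = 9.
Check values of n near the boundary:
  n = 3: C(3, 3) = 1; 1 < 9? YES
  n = 4: C(4, 3) = 4; 4 < 9? YES
  n = 5: C(5, 3) = 10; 10 < 9? NO
The largest n with C(n, 3) < 9 is n = 4 (where E[X] = 4/9 ≈ 0.4444444). Hence R_3(3) > 4, i.e. R_3(3) ≥ 5.

Largest n = 4; hence R_3(3) > 4.


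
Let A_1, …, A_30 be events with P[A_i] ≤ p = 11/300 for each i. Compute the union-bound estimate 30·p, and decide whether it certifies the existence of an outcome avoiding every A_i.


Union bound: P[∪_{i=1}^{30} A_i] ≤ Σ_i P[A_i] ≤ 30·p = 30·(11/300) = 11/10.
Numerically: 11/10 ≈ 1.10000.
Is 11/10 < 1? NO.
Since the bound 11/10 is ≥ 1, the union bound is uninformative here; it does NOT by itself certify existence.

30·p = 11/10 ≈ 1.10000; existence NOT certified by the union bound.


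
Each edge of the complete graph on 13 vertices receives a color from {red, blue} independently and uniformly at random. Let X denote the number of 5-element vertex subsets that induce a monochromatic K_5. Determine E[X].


Let X = Σ_S X_S over the C(13, 5) = 1287 subsets S of size 5, where X_S = 1 if the K_5 on S is monochromatic.
For a fixed S, the K_5 on S has C(5, 2) = 10 edges. P[all 10 edges red] = (1/2)^10, and likewise for blue, so P[monochromatic] = 2·(1/2)^10 = 2^{1 − 10} = 1/512.
Summing: E[X] = C(13, 5) · 2^{1 − 10} = 1287 · 1/512 = 1287/512.
Numerically: E[X] ≈ 2.5137.

E[X] = C(13,5)·2^(1−C(5,2)) = 1287/512 ≈ 2.5137.


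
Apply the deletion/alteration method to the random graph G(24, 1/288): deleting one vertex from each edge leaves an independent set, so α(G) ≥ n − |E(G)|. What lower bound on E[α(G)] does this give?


E[|E(G)|] = C(24, 2)·p = 276 · (1/288) = 23/24.
E[α(G)] ≥ n − E[|E(G)|] = 24 − 23/24 = 553/24.
Numerically: ≈ 23.042.
(This is only a lower bound; the true E[α(G)] may be larger.)

E[α(G)] ≥ 553/24 ≈ 23.042.


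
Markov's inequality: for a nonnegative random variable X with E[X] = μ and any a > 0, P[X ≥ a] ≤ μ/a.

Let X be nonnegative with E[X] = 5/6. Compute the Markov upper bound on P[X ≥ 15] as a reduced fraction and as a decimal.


μ = E[X] = 5/6, a = 15.
Markov: P[X ≥ 15] ≤ μ/a = (5/6)/15 = 1/18.
Numerically: ≈ 0.05556.
(Since a = 15 > μ = 0.83333, the bound 1/18 is < 1 and informative.)

P[X ≥ 15] ≤ 1/18 ≈ 0.05556.


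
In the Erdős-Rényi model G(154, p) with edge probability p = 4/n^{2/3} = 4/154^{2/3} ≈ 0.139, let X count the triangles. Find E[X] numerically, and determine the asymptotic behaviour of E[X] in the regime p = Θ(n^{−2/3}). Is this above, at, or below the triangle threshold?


Number of potential triangles: C(154, 3) = 596904.
Each occurs with probability p³ ≈ (0.139)³ ≈ 2.69860e-03.
By linearity: E[X] = C(154, 3)·p³ ≈ 596904 · 2.69860e-03 ≈ 1610.805.
Since α = 2/3 < 1, p = c/n^{2/3} ≫ 1/n is above the triangle threshold p ~ 1/n. Asymptotically E[X] ~ (c³/6)·n^{3(1−α)} = (4³/6)·n^{1} → ∞; triangles are abundant w.h.p.

E[X] ≈ 1610.805; in regime p = Θ(1/n^{2/3}) E[X] diverges (above the triangle threshold p ~ 1/n).


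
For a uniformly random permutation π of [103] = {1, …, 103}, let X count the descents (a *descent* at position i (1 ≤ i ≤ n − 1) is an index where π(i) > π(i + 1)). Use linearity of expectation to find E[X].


Write X = Σ X_I over i = 1, …, 102, with X_I the indicator of one descent.
There are 102 indicators.
For each fixed i, the pair (π(i), π(i+1)) is a uniformly random ordered pair of distinct values from {1, …, 103}; by symmetry P[π(i) > π(i+1)] = 1/2.
By linearity: E[X] = 102 · (1/2) = (103 − 1) · (1/2) = 51 ≈ 51.0000.

E[X] = 51 = 51.0000.


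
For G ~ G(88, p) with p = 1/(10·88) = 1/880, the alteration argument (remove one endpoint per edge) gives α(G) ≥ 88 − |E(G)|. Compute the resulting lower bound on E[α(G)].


E[|E(G)|] = C(88, 2)·p = 3828 · (1/880) = 87/20.
E[α(G)] ≥ n − E[|E(G)|] = 88 − 87/20 = 1673/20.
Numerically: ≈ 83.65000.
(This is only a lower bound; the true E[α(G)] may be larger.)

E[α(G)] ≥ 1673/20 ≈ 83.65000.


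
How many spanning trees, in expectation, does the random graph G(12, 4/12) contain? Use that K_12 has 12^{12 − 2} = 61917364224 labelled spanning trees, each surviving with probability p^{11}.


K_12 has 12^{12 − 2} = 61917364224 labelled spanning trees.
For each such spanning tree H, let X_H = 1 if all 11 edges of H are present in G. Then P[X_H = 1] = p^{11} = (1/3)^{11} = 1/177147.
Summing the indicators: E[X] = Σ_H E[X_H] = 61917364224 · p^{11} = 61917364224 · 1/177147 = 1048576/3.
Numerically: E[X] ≈ 3.495e+05.

E[X] = 61917364224 · (1/3)^{11} = 1048576/3 ≈ 3.495e+05.


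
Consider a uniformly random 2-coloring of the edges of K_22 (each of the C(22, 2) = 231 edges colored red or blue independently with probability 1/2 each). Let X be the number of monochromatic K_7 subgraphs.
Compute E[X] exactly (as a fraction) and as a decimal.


Let X = Σ_S X_S over the C(22, 7) = 170544 subsets S of size 7, where X_S = 1 if the K_7 on S is monochromatic.
For a fixed S, the K_7 on S has C(7, 2) = 21 edges. P[all 21 edges red] = (1/2)^21, and likewise for blue, so P[monochromatic] = 2·(1/2)^21 = 2^{1 − 21} = 1/1048576.
Summing: E[X] = C(22, 7) · 2^{1 − 21} = 170544 · 1/1048576 = 10659/65536.
Numerically: E[X] ≈ 0.1626.

E[X] = C(22,7)·2^(1−C(7,2)) = 10659/65536 ≈ 0.1626.


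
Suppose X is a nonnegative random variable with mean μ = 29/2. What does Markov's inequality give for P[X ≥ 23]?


μ = E[X] = 29/2, a = 23.
Markov: P[X ≥ 23] ≤ μ/a = (29/2)/23 = 29/46.
Numerically: ≈ 0.630435.
(Since a = 23 > μ = 14.500000, the bound 29/46 is < 1 and informative.)

P[X ≥ 23] ≤ 29/46 ≈ 0.630435.


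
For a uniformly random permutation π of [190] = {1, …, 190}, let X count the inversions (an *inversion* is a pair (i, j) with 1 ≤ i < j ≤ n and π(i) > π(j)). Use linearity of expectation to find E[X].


Write X = Σ X_I over the C(190, 2) = 17955 pairs i < j, with X_I the indicator of one inversion.
There are 17955 indicators.
For each fixed pair i < j, the values π(i) and π(j) are two distinct elements of {1, …, 190} in uniformly random order; by symmetry P[π(i) > π(j)] = 1/2.
By linearity: E[X] = 17955 · (1/2) = C(190, 2) · (1/2) = 17955/2 = 17955/2 ≈ 8977.500000.

E[X] = 17955/2 = 8977.500000.


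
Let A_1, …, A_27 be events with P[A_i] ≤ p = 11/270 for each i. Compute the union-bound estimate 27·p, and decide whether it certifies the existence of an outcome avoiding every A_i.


Union bound: P[∪_{i=1}^{27} A_i] ≤ Σ_i P[A_i] ≤ 27·p = 27·(11/270) = 11/10.
Numerically: 11/10 ≈ 1.1000000.
Is 11/10 < 1? NO.
Since the bound 11/10 is ≥ 1, the union bound is uninformative here; it does NOT by itself certify existence.

27·p = 11/10 ≈ 1.1000000; existence NOT certified by the union bound.


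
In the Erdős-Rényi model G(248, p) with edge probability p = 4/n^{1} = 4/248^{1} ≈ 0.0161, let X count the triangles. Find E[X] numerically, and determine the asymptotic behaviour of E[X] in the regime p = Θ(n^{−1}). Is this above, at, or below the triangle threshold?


Number of potential triangles: C(248, 3) = 2511496.
Each occurs with probability p³ ≈ (0.0161)³ ≈ 4.19590e-06.
By linearity: E[X] = C(248, 3)·p³ ≈ 2511496 · 4.19590e-06 ≈ 10.538.
Here α = 1, so p = 4/n is exactly at the triangle threshold p ~ 1/n. Asymptotically E[X] → c³/6 = 4³/6 = 32/3 ≈ 10.667, a bounded constant. In this regime the triangle count is asymptotically Poisson(c³/6).

E[X] ≈ 10.538; in regime p = Θ(1/n^{1}) E[X] stays bounded (at the triangle threshold p ~ 1/n).


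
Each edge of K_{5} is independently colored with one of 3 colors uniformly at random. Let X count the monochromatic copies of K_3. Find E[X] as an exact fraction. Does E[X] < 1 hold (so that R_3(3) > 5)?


E[X] = C(5, 3) · 3^{1 − 3} = 10 · 3^{−2} = 10/9.
As a reduced fraction: E[X] = 10/9 ≈ 1.111.
Is E[X] < 1? NO.
Since E[X] ≥ 1, the first-moment bound is inconclusive at n = 5; it does NOT by itself certify R_3(3) > 5.

E[X] = 10/9 ≈ 1.111; E[X] ≥ 1; first-moment method inconclusive here.


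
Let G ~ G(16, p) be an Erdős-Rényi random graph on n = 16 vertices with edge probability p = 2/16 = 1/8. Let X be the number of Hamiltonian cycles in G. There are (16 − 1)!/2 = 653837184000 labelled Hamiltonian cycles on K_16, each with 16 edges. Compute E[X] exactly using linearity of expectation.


K_16 has (16 − 1)!/2 = 653837184000 labelled Hamiltonian cycles.
For each such Hamiltonian cycle H, let X_H = 1 if all 16 edges of H are present in G. Then P[X_H = 1] = p^{16} = (1/8)^{16} = 1/281474976710656.
By linearity of expectation: E[X] = Σ_H E[X_H] = 653837184000 · p^{16} = 653837184000 · 1/281474976710656 = 638512875/274877906944.
Numerically: E[X] ≈ 0.0023229.

E[X] = 653837184000 · (1/8)^{16} = 638512875/274877906944 ≈ 0.0023229.


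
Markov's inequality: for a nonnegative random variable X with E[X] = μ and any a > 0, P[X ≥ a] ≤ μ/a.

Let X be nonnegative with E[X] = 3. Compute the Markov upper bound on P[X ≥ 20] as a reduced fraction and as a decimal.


μ = E[X] = 3, a = 20.
Markov: P[X ≥ 20] ≤ μ/a = (3)/20 = 3/20.
Numerically: ≈ 0.150.
(Since a = 20 > μ = 3.000, the bound 3/20 is < 1 and informative.)

P[X ≥ 20] ≤ 3/20 ≈ 0.150.


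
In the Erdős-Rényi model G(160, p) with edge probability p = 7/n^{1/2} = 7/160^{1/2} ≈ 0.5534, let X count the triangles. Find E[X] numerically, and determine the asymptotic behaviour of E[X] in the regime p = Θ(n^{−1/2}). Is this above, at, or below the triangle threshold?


Number of potential triangles: C(160, 3) = 669920.
Each occurs with probability p³ ≈ (0.5534)³ ≈ 1.6947832e-01.
By linearity: E[X] = C(160, 3)·p³ ≈ 669920 · 1.6947832e-01 ≈ 113536.91503.
Since α = 1/2 < 1, p = c/n^{1/2} ≫ 1/n is above the triangle threshold p ~ 1/n. Asymptotically E[X] ~ (c³/6)·n^{3(1−α)} = (7³/6)·n^{1.5} → ∞; triangles are abundant w.h.p.

E[X] ≈ 113536.91503; in regime p = Θ(1/n^{1/2}) E[X] diverges (above the triangle threshold p ~ 1/n).


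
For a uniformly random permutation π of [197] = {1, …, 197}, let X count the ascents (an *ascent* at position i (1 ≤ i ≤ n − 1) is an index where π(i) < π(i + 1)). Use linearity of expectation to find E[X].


Write X = Σ X_I over i = 1, …, 196, with X_I the indicator of one ascent.
There are 196 indicators.
For each fixed i, the pair (π(i), π(i+1)) is a uniformly random ordered pair of distinct values from {1, …, 197}; by symmetry P[π(i) < π(i+1)] = 1/2.
By linearity: E[X] = 196 · (1/2) = (197 − 1) · (1/2) = 98 ≈ 98.000.

E[X] = 98 = 98.000.


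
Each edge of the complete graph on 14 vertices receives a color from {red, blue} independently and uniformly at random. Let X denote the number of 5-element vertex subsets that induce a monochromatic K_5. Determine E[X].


Let X = Σ_S X_S over the C(14, 5) = 2002 subsets S of size 5, where X_S = 1 if the K_5 on S is monochromatic.
For a fixed S, the K_5 on S has C(5, 2) = 10 edges. P[all 10 edges red] = (1/2)^10, and likewise for blue, so P[monochromatic] = 2·(1/2)^10 = 2^{1 − 10} = 1/512.
By linearity: E[X] = C(14, 5) · 2^{1 − 10} = 2002 · 1/512 = 1001/256.
Numerically: E[X] ≈ 3.910156.

E[X] = C(14,5)·2^(1−C(5,2)) = 1001/256 ≈ 3.910156.


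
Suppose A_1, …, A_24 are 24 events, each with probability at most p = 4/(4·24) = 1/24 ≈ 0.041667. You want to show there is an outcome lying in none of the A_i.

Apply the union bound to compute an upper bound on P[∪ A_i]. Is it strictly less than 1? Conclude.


Union bound: P[∪_{i=1}^{24} A_i] ≤ Σ_i P[A_i] ≤ 24·p = 24·(1/24) = 1.
Numerically: 1 ≈ 1.000000.
Is 1 < 1? NO.
Since the bound 1 is ≥ 1, the union bound is uninformative here; it does NOT by itself certify existence.

24·p = 1 ≈ 1.000000; existence NOT certified by the union bound.


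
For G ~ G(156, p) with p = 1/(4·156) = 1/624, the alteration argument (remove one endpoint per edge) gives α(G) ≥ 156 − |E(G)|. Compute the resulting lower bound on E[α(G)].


E[|E(G)|] = C(156, 2)·p = 12090 · (1/624) = 155/8.
E[α(G)] ≥ n − E[|E(G)|] = 156 − 155/8 = 1093/8.
Numerically: ≈ 136.625.
(This is only a lower bound; the true E[α(G)] may be larger.)

E[α(G)] ≥ 1093/8 ≈ 136.625.


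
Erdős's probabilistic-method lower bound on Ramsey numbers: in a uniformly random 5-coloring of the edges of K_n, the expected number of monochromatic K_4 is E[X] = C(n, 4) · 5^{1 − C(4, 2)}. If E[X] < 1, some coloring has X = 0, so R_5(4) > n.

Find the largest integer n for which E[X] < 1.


We need C(n, 4) · 5^{1 − 6} < 1, i.e. C(n, 4) < 5^{6 − 1} = 3125.
Check values of n near the boundary:
  n = 12: C(12, 4) = 495; 495 < 3125? YES
  n = 13: C(13, 4) = 715; 715 < 3125? YES
  n = 14: C(14, 4) = 1001; 1001 < 3125? YES
  n = 15: C(15, 4) = 1365; 1365 < 3125? YES
  n = 16: C(16, 4) = 1820; 1820 < 3125? YES
  n = 17: C(17, 4) = 2380; 2380 < 3125? YES
  n = 18: C(18, 4) = 3060; 3060 < 3125? YES
  n = 19: C(19, 4) = 3876; 3876 < 3125? NO
The largest n with C(n, 4) < 3125 is n = 18 (where E[X] = 612/625 ≈ 0.9792000). Hence R_5(4) > 18, i.e. R_5(4) ≥ 19.

Largest n = 18; hence R_5(4) > 18.


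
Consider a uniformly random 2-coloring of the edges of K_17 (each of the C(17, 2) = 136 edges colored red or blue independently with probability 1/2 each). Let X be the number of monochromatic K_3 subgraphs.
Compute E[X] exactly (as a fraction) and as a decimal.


Let X = Σ_S X_S over the C(17, 3) = 680 subsets S of size 3, where X_S = 1 if the K_3 on S is monochromatic.
For a fixed S, the K_3 on S has C(3, 2) = 3 edges. P[all 3 edges red] = (1/2)^3, and likewise for blue, so P[monochromatic] = 2·(1/2)^3 = 2^{1 − 3} = 1/4.
Summing: E[X] = C(17, 3) · 2^{1 − 3} = 680 · 1/4 = 170.
Numerically: E[X] ≈ 170.000.

E[X] = C(17,3)·2^(1−C(3,2)) = 170 ≈ 170.000.


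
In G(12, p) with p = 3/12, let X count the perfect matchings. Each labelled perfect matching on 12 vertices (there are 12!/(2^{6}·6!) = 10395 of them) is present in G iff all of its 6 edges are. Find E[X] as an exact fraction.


K_12 has 12!/(2^{6}·6!) = 10395 labelled perfect matchings.
For each such perfect matching H, let X_H = 1 if all 6 edges of H are present in G. Then P[X_H = 1] = p^{6} = (1/4)^{6} = 1/4096.
By linearity: E[X] = Σ_H E[X_H] = 10395 · p^{6} = 10395 · 1/4096 = 10395/4096.
Numerically: E[X] ≈ 2.53784.

E[X] = 10395 · (1/4)^{6} = 10395/4096 ≈ 2.53784.
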